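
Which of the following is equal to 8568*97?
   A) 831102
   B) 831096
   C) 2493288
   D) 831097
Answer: B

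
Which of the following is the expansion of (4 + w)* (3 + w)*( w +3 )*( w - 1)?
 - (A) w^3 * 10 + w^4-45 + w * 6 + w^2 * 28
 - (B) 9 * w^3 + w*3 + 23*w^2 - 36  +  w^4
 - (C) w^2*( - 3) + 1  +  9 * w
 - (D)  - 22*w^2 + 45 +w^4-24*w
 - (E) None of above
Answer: B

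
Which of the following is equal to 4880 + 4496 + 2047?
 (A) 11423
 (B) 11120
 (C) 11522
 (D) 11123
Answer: A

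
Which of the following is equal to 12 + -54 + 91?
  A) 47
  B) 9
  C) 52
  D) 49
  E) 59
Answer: D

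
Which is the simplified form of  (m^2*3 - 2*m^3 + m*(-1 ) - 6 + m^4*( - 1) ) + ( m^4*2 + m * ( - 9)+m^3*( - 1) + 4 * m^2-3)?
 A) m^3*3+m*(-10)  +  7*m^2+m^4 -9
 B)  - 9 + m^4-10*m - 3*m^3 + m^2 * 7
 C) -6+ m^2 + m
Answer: B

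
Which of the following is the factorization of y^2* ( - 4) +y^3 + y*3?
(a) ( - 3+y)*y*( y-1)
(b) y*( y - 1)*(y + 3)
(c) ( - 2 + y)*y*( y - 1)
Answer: a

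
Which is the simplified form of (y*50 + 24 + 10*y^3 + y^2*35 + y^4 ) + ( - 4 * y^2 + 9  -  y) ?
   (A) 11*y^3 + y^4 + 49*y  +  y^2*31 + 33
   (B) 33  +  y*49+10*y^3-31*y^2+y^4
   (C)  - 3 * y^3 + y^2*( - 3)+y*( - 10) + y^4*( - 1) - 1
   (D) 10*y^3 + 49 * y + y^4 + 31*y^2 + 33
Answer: D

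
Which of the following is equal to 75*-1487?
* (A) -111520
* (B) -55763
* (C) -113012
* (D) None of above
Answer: D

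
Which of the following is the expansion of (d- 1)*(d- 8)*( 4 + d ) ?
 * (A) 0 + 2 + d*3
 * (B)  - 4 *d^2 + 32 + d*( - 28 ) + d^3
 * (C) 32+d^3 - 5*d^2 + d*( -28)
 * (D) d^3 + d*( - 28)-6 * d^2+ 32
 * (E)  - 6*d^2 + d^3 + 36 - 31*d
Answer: C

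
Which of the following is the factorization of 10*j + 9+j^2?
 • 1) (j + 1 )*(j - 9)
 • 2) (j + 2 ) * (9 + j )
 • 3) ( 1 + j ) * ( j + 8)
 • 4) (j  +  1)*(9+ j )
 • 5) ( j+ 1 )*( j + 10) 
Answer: 4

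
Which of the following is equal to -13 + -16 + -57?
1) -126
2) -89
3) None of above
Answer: 3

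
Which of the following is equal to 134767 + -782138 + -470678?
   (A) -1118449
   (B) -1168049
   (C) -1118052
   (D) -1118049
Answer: D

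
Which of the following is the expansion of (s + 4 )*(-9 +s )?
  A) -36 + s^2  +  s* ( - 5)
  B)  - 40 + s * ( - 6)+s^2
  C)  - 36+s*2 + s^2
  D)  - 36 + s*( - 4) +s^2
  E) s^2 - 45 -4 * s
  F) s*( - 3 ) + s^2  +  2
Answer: A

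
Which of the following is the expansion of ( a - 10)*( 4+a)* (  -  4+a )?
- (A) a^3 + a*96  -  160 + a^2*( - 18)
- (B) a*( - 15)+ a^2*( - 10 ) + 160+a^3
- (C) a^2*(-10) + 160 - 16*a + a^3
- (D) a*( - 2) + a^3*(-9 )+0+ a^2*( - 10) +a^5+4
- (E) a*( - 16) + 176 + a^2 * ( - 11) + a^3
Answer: C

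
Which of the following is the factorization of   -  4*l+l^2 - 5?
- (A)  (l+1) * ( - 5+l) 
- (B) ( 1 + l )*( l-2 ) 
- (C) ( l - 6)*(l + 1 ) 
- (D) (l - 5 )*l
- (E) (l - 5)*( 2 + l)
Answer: A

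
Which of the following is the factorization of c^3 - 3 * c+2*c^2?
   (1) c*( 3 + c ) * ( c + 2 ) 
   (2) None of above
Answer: 2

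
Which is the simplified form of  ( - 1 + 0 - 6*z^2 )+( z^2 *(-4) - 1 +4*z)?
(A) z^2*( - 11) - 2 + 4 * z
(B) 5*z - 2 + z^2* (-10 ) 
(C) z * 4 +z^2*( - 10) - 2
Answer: C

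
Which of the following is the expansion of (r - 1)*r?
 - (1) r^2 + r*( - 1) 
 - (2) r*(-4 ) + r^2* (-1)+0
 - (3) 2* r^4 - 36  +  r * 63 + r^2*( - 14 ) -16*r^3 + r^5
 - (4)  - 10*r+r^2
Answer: 1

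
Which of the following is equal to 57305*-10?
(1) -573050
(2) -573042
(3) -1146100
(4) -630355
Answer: 1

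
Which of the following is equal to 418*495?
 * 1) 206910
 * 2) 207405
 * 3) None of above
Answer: 1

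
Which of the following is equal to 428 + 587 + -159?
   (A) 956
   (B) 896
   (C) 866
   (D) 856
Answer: D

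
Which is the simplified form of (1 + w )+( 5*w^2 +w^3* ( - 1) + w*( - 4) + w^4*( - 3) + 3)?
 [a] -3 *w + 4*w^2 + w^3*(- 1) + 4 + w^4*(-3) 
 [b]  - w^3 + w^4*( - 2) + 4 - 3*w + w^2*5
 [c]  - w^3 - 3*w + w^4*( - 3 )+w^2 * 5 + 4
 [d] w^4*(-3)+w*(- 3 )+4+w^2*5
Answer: c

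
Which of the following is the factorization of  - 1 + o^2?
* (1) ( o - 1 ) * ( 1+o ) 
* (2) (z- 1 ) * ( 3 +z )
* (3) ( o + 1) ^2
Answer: 1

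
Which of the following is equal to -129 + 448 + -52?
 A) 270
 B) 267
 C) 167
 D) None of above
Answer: B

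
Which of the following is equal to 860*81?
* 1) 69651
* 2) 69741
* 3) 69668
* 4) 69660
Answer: 4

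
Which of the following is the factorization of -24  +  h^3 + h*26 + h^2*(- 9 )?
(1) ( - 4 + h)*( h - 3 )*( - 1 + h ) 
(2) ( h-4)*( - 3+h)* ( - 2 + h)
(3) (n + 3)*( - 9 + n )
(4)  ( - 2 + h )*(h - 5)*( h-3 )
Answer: 2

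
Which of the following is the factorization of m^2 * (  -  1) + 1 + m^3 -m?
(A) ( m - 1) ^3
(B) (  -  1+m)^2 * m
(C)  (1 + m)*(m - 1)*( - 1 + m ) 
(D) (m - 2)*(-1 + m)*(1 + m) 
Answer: C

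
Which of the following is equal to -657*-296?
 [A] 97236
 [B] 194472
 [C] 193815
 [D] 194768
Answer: B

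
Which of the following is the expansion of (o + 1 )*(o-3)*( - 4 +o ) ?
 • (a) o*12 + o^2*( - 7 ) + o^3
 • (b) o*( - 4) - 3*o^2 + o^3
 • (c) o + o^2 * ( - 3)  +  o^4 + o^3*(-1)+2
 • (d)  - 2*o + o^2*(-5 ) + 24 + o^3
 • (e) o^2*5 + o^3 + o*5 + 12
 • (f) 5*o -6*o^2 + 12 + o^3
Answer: f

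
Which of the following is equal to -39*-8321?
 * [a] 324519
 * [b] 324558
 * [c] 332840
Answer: a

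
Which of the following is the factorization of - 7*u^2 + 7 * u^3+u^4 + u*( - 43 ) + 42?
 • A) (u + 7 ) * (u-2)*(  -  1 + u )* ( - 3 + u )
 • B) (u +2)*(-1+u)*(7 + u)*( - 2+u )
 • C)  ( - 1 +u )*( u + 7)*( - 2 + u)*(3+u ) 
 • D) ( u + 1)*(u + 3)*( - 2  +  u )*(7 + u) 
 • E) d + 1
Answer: C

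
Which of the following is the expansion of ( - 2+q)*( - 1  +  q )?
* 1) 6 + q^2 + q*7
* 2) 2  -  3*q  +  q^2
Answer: 2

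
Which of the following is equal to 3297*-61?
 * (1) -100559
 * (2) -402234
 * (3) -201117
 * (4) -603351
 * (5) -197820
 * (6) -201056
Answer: 3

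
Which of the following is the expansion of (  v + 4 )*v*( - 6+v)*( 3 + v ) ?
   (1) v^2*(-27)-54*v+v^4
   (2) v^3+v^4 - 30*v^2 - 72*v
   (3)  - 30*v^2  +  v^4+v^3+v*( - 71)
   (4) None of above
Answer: 2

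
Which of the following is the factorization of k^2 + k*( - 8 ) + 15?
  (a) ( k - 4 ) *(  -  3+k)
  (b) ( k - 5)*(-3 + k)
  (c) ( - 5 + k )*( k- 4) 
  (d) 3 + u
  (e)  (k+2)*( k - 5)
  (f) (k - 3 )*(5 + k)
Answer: b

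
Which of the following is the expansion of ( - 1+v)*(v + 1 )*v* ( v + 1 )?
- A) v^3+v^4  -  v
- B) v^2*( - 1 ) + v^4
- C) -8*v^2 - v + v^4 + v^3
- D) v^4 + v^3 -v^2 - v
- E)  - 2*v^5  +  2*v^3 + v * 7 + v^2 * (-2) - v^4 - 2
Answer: D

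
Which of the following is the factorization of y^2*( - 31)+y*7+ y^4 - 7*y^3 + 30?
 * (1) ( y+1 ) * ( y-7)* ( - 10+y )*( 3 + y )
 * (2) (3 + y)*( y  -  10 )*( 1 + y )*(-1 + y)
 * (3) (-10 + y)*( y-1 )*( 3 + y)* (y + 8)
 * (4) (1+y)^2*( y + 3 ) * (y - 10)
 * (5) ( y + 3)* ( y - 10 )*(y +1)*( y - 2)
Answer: 2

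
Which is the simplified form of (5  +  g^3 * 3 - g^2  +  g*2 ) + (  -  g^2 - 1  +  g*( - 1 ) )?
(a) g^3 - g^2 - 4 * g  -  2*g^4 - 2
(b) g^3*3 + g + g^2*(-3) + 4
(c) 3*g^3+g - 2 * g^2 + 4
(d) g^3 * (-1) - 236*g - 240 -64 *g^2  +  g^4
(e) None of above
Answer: c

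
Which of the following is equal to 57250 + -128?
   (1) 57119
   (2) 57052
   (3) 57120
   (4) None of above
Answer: 4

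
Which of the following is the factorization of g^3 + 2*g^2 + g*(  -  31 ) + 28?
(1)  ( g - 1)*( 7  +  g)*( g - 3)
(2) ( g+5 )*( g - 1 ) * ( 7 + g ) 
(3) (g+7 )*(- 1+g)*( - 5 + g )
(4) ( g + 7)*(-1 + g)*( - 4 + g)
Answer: 4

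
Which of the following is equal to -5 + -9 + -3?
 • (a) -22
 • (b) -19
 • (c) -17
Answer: c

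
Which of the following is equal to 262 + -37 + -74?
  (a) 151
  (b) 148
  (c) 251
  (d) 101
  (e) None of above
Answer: a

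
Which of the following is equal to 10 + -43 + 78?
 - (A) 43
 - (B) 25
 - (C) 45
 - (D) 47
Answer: C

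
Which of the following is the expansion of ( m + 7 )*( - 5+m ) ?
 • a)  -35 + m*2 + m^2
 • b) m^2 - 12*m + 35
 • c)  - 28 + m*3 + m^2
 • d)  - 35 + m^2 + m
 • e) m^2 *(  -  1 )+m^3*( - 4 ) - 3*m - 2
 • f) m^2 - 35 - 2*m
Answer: a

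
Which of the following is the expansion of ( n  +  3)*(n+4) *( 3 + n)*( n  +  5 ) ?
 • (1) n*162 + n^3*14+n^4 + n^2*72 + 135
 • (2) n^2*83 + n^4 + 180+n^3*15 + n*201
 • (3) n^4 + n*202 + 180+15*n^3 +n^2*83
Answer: 2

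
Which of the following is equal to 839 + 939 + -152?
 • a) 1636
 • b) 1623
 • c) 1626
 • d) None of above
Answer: c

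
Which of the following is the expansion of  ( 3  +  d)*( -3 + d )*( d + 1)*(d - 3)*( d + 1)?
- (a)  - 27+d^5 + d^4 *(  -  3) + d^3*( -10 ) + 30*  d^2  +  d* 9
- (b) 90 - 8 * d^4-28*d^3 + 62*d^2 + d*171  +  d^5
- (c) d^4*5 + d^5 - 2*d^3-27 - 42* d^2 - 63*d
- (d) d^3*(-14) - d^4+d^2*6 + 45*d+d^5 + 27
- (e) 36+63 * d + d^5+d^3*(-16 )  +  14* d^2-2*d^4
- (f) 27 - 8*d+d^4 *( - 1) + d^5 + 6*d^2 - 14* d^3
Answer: d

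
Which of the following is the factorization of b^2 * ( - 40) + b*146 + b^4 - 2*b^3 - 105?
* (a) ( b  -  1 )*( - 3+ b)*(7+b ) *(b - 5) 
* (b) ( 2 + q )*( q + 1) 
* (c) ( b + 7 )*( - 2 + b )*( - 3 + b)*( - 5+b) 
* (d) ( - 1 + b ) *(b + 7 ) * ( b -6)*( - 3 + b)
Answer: a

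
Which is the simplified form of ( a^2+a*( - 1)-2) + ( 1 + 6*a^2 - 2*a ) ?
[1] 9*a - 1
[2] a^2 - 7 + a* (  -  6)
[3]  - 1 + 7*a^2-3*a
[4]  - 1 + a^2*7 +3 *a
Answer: 3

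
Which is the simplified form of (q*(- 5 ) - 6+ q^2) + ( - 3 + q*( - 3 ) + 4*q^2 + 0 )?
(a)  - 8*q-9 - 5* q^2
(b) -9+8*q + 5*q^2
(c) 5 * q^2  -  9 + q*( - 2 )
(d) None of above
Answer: d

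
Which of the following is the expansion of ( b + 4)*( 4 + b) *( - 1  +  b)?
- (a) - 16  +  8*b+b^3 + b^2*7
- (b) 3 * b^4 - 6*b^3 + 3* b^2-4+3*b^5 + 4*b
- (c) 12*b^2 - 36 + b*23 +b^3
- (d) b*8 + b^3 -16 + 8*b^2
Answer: a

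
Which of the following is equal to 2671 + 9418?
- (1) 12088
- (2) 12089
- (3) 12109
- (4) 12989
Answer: 2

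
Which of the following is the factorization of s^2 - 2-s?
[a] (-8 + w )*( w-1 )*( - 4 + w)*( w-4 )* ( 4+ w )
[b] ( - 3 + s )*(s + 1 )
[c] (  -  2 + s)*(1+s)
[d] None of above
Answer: c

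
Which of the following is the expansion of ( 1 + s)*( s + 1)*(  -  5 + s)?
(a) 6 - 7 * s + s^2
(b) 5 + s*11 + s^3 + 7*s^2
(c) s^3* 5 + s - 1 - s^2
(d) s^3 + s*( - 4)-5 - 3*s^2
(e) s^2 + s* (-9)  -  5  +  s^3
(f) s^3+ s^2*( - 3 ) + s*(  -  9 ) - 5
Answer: f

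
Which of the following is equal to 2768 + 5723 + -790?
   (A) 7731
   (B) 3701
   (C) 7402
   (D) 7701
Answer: D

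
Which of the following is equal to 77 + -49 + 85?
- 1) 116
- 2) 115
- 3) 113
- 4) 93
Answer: 3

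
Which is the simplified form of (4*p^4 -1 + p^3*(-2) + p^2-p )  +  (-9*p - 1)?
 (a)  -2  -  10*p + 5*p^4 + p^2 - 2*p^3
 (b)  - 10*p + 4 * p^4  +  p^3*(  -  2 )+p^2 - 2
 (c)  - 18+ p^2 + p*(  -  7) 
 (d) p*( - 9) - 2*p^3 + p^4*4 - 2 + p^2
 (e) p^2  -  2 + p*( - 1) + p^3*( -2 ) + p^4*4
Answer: b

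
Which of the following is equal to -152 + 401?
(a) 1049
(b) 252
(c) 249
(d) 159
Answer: c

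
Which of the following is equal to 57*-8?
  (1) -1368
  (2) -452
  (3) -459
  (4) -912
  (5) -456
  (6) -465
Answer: 5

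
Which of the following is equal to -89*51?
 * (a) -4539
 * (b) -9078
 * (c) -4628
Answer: a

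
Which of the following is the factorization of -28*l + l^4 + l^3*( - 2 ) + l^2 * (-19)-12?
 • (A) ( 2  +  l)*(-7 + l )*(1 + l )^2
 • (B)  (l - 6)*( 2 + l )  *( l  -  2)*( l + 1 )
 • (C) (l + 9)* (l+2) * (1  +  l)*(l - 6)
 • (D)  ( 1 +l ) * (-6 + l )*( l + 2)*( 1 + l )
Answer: D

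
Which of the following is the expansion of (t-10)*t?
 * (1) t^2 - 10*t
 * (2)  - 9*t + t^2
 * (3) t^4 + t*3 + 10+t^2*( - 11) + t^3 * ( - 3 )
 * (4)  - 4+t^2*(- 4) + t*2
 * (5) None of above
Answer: 1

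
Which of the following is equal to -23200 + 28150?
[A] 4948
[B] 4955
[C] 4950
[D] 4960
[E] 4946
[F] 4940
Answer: C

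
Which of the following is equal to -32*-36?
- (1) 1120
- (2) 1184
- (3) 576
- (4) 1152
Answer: 4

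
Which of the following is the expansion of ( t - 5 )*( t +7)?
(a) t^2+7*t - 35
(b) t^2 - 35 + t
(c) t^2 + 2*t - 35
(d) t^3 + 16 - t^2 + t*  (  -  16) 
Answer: c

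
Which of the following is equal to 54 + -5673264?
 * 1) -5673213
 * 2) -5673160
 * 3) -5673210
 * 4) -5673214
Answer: 3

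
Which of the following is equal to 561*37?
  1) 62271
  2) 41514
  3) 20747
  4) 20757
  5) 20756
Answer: 4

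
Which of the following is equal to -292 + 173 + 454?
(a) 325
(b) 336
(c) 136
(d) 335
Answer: d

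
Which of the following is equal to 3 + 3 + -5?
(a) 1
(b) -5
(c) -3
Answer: a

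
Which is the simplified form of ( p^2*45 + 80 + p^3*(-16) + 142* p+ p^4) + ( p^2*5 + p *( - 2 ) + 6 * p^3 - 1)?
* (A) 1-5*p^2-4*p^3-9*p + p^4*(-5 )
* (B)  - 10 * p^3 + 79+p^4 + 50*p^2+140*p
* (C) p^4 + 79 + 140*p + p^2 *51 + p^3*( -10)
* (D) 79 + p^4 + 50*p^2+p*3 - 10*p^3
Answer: B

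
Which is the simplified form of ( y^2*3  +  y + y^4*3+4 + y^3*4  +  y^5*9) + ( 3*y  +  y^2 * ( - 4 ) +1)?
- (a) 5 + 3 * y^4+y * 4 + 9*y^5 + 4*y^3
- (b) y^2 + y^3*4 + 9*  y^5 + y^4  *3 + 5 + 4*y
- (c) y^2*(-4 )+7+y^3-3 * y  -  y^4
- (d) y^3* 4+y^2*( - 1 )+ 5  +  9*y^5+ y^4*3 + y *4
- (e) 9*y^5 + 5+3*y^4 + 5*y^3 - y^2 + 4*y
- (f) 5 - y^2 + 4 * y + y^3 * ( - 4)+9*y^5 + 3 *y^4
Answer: d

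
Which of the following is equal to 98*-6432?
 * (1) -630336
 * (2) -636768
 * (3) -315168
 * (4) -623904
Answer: 1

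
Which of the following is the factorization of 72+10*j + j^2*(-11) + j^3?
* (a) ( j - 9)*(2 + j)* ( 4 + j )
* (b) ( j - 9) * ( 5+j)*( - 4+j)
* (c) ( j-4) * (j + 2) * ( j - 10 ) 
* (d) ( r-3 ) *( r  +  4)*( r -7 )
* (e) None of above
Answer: e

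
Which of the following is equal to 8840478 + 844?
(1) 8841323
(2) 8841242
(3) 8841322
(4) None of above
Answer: 3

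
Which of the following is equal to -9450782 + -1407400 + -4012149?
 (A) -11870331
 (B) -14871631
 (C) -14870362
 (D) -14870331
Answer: D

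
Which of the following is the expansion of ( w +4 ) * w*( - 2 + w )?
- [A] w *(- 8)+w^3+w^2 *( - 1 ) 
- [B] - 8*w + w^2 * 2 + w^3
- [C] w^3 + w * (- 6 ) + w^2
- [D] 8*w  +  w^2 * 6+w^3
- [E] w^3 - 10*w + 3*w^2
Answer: B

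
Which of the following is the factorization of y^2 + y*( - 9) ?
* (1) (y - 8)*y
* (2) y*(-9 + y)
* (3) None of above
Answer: 2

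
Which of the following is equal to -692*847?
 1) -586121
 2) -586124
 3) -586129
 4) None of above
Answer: 2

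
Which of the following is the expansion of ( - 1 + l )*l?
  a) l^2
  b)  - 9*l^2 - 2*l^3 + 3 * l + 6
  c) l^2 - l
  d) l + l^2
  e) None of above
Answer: c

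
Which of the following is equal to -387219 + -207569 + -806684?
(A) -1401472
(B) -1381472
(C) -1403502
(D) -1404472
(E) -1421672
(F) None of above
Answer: A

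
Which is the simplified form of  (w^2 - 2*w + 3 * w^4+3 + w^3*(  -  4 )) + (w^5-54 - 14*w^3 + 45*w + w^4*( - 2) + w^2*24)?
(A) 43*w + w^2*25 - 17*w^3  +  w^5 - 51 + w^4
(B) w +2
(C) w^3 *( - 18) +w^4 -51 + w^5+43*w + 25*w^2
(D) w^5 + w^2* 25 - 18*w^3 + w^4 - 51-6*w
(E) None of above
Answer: C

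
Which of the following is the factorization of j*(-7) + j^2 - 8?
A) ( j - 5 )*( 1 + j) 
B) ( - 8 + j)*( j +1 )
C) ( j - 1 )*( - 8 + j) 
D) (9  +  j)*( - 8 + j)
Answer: B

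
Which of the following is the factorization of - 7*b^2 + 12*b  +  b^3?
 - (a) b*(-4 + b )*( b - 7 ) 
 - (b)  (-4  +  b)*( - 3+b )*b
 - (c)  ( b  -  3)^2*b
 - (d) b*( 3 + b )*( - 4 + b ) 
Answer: b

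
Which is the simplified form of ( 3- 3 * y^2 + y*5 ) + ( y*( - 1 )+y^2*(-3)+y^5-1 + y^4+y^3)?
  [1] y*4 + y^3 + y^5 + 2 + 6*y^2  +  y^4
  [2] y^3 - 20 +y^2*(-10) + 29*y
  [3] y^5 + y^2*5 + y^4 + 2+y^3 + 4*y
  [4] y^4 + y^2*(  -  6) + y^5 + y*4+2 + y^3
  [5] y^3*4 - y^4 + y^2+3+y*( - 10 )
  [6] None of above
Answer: 4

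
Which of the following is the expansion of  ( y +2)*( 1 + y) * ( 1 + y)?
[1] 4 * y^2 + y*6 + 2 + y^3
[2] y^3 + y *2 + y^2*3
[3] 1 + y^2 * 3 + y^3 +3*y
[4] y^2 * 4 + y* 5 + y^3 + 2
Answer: 4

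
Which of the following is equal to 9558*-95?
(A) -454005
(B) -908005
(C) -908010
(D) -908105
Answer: C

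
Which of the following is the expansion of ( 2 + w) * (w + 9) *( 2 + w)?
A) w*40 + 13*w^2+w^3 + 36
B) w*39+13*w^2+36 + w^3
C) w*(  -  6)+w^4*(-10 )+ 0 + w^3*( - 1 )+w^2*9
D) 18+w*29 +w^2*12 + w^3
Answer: A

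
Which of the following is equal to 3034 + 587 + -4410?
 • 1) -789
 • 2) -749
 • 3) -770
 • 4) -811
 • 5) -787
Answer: 1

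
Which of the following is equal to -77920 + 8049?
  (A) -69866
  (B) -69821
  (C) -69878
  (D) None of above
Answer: D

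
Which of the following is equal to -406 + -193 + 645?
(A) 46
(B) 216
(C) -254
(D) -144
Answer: A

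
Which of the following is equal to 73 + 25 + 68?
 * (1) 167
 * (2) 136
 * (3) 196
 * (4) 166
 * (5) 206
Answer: 4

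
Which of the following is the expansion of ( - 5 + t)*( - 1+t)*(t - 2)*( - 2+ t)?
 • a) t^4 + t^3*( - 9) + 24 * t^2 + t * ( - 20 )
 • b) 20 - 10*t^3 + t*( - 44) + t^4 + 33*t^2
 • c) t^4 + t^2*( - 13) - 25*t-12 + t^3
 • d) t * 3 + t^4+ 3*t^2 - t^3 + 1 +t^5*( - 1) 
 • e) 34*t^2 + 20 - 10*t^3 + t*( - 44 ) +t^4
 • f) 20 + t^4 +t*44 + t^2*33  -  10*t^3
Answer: b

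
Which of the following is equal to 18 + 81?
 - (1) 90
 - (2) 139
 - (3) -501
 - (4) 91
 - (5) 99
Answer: 5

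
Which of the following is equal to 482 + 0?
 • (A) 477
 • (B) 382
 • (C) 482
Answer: C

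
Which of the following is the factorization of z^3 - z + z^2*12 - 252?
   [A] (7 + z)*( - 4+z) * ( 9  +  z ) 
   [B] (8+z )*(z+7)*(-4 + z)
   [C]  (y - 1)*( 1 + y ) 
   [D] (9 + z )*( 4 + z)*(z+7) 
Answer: A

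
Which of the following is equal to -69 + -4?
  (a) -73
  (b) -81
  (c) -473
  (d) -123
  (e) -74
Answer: a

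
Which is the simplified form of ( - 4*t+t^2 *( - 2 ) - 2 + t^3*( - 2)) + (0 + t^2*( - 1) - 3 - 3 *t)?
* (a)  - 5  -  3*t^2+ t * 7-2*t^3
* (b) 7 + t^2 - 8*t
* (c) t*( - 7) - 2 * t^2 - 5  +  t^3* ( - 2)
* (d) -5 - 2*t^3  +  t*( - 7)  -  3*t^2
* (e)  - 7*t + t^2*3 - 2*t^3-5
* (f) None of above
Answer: d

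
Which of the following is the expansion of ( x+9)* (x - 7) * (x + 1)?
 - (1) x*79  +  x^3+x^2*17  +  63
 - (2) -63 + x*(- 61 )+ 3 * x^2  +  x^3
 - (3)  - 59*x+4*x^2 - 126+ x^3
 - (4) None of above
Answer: 2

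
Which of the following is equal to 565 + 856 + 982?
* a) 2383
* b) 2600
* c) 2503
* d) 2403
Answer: d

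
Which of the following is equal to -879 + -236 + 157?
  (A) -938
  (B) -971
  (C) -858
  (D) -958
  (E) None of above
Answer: D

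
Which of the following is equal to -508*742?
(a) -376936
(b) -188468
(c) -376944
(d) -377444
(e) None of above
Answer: a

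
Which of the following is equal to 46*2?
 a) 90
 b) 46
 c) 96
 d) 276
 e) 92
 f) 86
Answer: e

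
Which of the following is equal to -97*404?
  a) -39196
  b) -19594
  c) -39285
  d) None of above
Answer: d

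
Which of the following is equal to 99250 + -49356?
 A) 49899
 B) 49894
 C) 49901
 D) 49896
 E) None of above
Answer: B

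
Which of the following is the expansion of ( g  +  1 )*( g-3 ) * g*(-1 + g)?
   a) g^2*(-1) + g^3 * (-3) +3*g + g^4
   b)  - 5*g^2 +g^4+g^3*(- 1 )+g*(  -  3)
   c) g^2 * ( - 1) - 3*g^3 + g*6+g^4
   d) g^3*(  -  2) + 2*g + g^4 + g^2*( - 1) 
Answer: a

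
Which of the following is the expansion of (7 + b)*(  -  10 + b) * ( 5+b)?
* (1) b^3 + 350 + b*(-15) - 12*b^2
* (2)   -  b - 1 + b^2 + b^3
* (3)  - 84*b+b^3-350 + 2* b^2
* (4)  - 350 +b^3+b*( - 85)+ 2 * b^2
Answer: 4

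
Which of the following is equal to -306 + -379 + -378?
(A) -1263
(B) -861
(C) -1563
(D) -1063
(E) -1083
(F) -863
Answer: D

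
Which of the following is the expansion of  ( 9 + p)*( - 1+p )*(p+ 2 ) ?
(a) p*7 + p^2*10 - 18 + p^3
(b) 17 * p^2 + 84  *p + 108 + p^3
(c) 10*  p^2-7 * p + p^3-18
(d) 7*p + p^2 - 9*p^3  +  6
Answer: a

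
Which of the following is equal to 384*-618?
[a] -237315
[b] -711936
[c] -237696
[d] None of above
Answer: d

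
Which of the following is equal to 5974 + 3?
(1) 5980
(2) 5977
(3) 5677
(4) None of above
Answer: 2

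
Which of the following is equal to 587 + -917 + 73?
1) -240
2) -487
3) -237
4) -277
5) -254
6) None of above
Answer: 6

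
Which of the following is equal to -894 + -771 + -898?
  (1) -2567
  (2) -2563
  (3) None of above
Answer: 2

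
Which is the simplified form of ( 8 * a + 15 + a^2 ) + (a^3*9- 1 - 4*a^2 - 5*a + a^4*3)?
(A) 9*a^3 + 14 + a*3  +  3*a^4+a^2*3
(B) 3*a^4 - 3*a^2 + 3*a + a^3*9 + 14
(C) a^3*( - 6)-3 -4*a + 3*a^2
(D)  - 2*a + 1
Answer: B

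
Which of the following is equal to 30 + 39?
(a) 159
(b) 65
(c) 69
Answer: c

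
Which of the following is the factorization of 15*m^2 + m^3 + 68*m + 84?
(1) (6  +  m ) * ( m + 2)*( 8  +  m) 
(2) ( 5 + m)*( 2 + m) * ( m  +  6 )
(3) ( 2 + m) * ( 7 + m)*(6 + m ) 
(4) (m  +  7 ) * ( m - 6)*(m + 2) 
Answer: 3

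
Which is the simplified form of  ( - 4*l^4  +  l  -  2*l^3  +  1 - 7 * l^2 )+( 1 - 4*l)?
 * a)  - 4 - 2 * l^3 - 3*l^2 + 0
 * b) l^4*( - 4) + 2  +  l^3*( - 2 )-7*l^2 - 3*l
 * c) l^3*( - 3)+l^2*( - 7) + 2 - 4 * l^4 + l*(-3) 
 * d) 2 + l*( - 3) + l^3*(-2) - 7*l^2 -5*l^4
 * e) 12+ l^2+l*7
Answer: b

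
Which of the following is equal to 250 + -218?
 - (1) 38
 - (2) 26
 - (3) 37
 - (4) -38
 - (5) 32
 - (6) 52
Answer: 5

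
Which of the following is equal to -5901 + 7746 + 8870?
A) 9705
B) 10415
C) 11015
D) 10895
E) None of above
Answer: E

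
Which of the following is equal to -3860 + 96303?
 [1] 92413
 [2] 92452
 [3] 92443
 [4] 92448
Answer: 3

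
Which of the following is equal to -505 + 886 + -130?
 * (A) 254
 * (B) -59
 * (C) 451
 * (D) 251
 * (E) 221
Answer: D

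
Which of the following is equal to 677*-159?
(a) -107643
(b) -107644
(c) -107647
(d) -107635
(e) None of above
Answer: a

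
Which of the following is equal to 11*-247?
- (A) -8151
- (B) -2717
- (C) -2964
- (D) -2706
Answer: B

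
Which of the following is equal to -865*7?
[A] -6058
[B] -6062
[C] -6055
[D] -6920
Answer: C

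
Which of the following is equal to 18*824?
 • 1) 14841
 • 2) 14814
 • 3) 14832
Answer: 3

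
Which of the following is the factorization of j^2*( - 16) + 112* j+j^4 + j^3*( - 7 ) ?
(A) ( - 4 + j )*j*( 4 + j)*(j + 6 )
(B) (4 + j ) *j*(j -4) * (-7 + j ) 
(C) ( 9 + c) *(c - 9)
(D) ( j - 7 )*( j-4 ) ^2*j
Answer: B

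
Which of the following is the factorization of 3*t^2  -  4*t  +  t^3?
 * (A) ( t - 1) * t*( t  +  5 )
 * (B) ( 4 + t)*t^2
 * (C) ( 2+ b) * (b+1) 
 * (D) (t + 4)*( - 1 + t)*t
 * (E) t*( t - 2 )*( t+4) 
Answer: D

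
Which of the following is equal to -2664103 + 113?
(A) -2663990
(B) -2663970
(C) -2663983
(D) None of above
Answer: A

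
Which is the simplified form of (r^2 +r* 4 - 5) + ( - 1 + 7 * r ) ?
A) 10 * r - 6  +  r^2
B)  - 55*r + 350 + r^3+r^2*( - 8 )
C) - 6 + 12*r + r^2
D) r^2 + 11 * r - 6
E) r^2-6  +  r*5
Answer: D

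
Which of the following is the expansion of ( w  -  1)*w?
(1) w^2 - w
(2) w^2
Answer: 1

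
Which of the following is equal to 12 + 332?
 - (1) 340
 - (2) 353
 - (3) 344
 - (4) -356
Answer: 3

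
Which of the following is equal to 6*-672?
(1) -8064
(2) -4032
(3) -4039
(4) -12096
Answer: 2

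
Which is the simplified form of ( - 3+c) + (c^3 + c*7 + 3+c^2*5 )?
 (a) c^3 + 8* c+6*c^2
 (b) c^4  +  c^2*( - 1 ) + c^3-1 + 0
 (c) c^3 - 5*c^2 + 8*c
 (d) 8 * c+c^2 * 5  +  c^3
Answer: d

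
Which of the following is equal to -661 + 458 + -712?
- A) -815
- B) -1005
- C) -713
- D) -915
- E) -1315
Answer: D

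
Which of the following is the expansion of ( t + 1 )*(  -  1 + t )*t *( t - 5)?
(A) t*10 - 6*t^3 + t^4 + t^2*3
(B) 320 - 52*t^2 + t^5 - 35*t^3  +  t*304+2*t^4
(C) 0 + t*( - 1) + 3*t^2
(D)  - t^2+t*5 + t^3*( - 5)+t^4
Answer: D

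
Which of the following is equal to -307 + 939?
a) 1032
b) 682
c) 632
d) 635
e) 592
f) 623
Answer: c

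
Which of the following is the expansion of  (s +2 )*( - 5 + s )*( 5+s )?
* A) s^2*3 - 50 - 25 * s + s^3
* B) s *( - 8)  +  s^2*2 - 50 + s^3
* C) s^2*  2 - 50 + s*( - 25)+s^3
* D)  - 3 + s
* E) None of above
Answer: C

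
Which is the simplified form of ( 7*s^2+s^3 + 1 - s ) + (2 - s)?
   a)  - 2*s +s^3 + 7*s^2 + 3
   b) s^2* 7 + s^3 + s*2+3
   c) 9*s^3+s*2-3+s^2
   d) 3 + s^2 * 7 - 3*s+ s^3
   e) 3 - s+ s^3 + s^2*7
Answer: a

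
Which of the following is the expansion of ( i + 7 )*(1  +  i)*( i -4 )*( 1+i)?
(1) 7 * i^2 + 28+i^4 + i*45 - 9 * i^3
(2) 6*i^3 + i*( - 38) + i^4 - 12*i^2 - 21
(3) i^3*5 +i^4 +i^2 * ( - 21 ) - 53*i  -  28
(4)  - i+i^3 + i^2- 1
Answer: 3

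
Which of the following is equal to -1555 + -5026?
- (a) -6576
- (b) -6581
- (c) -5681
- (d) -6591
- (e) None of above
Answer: b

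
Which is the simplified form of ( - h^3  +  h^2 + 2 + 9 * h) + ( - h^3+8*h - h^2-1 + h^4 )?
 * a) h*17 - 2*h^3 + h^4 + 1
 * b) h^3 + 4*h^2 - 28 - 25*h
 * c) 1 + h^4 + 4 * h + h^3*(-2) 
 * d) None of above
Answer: a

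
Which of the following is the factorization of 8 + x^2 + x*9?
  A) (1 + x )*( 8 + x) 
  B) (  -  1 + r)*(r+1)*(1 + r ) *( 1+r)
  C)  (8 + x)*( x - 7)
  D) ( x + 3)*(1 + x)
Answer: A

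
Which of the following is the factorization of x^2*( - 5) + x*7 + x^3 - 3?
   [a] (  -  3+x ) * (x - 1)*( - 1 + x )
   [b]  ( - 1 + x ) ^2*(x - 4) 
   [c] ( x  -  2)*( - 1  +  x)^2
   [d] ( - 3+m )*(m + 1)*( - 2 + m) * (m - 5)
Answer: a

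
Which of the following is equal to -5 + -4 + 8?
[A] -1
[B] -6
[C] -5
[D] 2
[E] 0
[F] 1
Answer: A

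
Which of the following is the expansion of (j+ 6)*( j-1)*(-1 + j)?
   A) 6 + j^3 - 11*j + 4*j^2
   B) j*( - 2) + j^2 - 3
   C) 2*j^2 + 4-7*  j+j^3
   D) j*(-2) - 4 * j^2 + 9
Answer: A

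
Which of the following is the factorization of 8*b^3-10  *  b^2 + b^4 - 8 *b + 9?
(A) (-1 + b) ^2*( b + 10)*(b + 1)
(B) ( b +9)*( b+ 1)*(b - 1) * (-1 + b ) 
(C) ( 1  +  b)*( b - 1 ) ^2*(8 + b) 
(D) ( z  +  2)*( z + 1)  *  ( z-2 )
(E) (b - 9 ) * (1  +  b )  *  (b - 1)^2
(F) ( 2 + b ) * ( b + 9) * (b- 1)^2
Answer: B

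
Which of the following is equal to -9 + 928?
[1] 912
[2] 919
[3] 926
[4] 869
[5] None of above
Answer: 2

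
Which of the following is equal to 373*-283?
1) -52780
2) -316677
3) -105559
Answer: 3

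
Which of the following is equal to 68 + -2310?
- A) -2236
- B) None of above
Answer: B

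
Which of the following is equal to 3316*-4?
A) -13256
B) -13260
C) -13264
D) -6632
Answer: C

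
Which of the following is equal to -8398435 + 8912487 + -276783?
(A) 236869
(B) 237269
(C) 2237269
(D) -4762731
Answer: B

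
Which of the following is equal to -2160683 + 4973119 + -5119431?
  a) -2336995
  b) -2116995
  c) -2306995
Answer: c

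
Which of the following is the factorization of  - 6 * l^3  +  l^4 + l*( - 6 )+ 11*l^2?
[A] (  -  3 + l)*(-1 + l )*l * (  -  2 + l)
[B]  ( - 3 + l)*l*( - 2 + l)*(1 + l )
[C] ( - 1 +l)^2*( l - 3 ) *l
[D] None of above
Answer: A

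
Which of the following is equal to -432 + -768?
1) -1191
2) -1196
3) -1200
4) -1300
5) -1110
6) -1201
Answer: 3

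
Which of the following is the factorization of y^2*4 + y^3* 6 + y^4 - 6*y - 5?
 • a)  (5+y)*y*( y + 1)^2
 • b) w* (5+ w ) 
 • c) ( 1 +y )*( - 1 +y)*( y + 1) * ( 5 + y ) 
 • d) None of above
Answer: c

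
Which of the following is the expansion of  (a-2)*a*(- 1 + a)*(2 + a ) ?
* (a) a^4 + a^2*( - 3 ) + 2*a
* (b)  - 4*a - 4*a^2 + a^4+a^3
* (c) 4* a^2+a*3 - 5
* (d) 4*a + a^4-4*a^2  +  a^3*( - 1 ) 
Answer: d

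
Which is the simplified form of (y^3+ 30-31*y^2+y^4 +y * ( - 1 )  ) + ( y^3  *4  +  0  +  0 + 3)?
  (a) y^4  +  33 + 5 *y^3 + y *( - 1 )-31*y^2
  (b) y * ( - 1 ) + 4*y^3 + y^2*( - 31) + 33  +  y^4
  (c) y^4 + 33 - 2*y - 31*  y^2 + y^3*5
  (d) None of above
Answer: a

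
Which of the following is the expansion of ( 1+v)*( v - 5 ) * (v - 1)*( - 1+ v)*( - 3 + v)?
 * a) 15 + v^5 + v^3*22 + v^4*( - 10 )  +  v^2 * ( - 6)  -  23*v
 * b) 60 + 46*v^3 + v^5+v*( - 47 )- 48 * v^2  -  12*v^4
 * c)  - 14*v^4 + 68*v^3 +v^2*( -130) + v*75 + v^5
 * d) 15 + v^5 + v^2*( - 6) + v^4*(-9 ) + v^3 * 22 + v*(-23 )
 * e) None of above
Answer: d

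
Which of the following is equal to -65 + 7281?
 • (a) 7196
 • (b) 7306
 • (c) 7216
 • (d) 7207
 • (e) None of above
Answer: c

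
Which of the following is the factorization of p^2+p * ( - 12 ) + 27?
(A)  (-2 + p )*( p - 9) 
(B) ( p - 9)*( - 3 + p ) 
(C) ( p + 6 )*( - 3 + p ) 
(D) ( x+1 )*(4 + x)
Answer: B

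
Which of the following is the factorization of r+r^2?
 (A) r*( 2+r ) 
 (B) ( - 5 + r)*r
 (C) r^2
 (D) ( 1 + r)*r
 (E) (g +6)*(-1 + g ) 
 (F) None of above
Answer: D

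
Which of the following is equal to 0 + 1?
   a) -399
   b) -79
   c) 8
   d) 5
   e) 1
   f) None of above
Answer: e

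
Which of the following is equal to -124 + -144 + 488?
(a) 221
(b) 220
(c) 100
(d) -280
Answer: b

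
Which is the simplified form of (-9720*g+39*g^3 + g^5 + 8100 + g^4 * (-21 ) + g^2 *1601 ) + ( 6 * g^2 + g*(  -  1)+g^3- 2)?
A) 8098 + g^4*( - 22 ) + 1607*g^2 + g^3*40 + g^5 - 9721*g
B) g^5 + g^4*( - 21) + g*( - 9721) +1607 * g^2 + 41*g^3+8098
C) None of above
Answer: C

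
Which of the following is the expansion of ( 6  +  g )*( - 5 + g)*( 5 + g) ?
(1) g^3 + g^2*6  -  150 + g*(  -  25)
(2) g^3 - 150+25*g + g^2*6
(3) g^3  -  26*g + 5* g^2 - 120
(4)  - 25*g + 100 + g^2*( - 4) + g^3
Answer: 1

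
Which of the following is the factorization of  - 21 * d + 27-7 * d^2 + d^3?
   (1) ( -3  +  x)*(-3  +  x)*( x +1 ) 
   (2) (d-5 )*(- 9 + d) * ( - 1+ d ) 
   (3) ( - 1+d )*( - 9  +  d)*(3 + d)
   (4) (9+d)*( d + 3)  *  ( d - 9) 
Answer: 3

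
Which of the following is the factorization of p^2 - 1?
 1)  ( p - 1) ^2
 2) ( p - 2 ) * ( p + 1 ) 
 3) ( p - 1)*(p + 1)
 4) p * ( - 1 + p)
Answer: 3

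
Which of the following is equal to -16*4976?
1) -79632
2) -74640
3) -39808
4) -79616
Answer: 4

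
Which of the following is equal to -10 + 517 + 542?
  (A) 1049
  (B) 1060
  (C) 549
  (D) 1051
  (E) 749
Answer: A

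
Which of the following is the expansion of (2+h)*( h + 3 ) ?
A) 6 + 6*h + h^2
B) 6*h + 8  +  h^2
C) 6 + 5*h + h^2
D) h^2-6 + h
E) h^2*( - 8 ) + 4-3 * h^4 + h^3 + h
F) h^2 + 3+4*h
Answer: C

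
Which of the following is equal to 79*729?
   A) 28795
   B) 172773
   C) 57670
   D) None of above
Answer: D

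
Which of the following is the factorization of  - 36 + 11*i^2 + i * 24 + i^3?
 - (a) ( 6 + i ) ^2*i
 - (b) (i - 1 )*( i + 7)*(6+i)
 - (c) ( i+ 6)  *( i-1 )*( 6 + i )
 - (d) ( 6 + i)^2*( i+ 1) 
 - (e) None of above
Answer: c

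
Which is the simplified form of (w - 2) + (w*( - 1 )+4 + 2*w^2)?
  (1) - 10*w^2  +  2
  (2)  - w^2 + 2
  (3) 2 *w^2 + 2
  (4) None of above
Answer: 3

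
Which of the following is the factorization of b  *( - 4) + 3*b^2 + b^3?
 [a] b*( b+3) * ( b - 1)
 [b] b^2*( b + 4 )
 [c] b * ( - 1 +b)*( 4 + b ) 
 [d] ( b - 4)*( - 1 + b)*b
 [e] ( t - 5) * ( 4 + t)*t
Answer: c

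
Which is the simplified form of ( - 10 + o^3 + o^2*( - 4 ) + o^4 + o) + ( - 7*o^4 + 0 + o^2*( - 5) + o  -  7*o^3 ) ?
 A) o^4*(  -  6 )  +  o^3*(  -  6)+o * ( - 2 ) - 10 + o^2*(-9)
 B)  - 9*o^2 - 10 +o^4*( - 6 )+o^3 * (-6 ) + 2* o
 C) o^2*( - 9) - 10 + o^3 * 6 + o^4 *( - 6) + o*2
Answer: B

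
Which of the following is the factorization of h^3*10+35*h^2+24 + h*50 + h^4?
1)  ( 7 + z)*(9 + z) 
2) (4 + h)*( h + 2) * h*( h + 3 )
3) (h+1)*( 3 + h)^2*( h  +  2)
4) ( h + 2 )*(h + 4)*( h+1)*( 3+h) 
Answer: 4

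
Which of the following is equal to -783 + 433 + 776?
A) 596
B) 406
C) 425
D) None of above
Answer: D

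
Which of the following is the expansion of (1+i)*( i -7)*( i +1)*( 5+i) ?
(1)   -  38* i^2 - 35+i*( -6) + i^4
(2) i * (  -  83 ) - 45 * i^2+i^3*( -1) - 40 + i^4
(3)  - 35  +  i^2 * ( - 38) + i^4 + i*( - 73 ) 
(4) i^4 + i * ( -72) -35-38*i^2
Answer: 4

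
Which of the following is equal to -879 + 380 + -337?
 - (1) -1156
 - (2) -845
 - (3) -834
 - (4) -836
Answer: 4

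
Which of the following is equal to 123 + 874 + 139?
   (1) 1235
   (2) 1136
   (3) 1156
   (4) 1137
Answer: 2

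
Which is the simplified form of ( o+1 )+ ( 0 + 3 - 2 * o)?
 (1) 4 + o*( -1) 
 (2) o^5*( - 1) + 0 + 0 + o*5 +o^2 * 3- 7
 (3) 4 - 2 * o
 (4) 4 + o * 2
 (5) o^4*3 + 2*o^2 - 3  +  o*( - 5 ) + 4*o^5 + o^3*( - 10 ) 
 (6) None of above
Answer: 1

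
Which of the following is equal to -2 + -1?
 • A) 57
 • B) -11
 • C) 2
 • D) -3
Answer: D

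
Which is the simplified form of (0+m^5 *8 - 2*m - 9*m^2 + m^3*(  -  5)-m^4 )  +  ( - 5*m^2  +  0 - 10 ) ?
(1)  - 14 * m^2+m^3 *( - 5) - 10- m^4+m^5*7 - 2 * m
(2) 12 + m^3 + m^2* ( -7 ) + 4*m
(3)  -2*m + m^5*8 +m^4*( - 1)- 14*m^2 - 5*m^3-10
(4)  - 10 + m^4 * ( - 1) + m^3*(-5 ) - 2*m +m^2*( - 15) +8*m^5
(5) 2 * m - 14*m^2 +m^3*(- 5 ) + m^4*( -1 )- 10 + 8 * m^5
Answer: 3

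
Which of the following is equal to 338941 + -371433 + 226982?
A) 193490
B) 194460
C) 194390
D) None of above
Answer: D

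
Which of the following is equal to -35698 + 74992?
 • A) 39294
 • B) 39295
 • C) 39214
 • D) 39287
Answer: A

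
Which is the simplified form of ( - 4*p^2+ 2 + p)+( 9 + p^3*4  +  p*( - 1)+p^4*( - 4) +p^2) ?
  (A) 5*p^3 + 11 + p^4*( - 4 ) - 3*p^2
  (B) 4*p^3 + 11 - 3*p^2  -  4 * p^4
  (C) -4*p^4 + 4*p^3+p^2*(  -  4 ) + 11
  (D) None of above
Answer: B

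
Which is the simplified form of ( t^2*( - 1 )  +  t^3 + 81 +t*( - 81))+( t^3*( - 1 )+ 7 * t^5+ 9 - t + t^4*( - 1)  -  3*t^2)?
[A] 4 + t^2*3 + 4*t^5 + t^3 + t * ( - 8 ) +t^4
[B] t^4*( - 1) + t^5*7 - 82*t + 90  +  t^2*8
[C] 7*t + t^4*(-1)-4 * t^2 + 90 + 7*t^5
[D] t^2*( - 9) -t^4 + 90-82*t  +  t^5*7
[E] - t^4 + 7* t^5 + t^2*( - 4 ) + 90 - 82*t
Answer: E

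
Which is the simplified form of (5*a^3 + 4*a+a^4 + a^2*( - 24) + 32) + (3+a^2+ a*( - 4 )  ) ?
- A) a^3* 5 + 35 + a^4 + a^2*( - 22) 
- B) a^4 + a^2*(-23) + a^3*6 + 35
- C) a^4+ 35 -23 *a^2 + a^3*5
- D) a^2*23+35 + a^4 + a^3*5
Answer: C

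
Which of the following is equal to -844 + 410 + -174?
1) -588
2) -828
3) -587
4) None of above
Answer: 4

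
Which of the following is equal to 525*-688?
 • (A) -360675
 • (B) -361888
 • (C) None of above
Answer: C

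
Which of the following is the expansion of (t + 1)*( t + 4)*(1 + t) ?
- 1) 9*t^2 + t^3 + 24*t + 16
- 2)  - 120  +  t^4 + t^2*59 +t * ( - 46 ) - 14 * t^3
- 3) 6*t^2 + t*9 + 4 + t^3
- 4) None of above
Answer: 3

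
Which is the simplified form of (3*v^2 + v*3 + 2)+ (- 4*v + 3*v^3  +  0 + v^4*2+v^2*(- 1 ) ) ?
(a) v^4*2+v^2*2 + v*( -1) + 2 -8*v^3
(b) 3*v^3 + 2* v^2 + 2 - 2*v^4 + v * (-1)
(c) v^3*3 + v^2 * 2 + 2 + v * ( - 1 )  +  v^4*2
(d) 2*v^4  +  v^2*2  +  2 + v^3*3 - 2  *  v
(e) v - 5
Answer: c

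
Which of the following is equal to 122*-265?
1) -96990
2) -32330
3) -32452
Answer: 2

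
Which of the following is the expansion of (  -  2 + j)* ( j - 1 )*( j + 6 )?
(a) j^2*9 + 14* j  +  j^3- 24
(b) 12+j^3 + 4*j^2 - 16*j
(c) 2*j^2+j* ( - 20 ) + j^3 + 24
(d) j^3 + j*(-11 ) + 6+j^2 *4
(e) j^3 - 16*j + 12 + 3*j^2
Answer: e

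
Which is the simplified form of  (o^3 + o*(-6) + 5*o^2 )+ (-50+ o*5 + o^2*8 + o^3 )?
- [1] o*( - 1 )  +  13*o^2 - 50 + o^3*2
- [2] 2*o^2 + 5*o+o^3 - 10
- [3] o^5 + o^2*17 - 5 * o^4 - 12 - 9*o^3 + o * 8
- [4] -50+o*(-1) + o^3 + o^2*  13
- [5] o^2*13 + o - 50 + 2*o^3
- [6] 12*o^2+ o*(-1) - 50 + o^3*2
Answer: 1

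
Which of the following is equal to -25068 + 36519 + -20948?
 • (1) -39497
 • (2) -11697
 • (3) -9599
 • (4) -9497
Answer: 4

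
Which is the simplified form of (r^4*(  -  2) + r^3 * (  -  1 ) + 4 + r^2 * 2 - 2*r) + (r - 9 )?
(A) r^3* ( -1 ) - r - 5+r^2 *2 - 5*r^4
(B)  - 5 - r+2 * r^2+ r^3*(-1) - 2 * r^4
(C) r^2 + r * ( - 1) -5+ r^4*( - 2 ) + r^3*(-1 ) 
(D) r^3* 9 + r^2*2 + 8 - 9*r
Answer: B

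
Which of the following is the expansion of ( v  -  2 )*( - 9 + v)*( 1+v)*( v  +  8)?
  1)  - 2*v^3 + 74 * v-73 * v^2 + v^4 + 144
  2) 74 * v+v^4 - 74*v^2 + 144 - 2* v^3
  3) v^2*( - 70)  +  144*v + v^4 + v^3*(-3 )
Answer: 1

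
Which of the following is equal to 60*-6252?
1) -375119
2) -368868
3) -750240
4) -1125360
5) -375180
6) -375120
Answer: 6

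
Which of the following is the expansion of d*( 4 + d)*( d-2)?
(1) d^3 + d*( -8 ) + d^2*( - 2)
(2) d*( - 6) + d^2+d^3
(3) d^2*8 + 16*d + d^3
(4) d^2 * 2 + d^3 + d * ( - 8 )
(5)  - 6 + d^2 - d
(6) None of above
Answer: 4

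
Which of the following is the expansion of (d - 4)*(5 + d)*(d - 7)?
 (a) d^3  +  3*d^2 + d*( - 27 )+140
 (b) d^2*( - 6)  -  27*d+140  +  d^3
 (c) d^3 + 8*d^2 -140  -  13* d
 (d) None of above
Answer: b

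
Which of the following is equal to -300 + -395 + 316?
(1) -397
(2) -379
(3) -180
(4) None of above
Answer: 2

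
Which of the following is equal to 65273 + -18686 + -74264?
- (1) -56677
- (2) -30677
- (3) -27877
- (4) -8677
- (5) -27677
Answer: 5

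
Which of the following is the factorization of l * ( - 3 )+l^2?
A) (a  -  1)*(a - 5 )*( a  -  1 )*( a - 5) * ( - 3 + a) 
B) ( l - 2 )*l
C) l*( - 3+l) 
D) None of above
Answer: C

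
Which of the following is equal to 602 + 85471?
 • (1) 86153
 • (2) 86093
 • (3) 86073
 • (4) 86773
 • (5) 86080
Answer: 3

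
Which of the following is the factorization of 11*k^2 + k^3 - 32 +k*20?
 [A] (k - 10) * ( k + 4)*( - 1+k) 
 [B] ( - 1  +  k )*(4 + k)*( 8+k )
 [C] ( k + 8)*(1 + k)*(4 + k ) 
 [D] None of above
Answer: B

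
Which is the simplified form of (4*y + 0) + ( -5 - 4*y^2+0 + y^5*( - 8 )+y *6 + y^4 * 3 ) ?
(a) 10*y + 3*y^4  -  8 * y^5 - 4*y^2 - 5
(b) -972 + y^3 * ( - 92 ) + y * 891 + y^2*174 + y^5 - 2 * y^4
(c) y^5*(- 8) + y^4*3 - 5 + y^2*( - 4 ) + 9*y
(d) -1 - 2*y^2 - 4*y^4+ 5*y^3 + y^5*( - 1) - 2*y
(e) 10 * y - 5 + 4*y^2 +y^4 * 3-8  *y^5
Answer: a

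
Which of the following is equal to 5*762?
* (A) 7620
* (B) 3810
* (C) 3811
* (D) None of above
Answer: B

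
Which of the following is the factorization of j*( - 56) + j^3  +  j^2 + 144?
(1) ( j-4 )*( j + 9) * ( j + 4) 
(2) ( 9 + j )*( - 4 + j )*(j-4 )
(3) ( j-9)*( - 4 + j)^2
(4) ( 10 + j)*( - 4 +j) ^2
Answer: 2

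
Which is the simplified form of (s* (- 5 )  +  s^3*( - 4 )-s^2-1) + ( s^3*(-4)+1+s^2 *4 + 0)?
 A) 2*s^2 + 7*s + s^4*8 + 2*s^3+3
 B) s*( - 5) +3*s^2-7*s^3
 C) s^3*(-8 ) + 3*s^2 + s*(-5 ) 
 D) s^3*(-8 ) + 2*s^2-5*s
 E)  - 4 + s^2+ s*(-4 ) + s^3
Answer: C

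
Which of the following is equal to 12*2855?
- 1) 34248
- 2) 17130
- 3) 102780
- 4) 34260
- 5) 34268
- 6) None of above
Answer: 4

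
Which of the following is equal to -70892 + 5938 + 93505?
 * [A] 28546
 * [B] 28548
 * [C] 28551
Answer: C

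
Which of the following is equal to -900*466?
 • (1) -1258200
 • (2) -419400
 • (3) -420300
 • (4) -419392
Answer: 2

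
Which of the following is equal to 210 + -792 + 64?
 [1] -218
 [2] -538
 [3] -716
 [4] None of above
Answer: 4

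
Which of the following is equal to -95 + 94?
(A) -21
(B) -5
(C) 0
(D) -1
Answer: D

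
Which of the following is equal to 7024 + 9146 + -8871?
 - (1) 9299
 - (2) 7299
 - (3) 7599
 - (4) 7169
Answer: 2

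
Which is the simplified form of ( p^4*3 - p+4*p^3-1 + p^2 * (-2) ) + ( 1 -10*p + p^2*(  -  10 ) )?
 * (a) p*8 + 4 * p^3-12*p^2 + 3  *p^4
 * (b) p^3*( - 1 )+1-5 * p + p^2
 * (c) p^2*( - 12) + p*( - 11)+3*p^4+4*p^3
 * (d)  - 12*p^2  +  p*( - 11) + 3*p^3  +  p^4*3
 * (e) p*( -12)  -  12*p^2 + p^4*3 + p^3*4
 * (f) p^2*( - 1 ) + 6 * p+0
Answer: c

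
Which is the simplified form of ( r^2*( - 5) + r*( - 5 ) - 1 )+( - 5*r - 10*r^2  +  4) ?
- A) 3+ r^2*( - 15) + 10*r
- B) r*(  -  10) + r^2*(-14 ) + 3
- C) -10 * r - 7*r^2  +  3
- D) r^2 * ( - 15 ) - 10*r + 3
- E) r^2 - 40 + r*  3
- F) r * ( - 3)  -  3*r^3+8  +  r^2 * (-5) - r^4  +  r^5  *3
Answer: D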